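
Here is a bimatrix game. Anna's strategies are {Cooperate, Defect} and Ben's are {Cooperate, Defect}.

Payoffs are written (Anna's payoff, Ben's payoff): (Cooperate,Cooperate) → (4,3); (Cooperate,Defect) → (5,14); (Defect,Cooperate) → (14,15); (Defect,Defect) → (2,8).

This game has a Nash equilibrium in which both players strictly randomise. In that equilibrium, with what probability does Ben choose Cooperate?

3/13

Let c be the probability that Ben plays Cooperate. In a completely mixed equilibrium, Anna must be indifferent between Cooperate and Defect.
Anna's expected payoff from Cooperate is 4c + 5(1−c); from Defect it is 14c + 2(1−c).
Setting these equal: −c + 5 = 12c + 2, so c = 3/13.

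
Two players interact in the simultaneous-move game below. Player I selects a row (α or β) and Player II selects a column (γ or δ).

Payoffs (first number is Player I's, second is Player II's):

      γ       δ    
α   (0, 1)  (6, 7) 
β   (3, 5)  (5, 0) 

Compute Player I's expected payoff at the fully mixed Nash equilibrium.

First find q, the probability Player II plays γ, from Player I's indifference between α and β: 6(1−q) = 3q + 5(1−q), giving q = 1/4.
Since Player I is indifferent in equilibrium, Player I's expected payoff equals the payoff from either row against (1/4, 3/4). Using α: 6(3/4) = 9/2.

9/2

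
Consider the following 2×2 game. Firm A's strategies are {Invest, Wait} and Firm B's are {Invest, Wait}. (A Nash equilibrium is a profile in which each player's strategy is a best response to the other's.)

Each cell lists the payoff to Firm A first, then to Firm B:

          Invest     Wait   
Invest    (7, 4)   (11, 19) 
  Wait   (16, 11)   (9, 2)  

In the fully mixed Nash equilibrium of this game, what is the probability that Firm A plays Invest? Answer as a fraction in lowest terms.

Let p be the probability that Firm A plays Invest. In a completely mixed equilibrium, Firm B must be indifferent between Invest and Wait.
Firm B's expected payoff from Invest is 4p + 11(1−p); from Wait it is 19p + 2(1−p).
Setting these equal: −7p + 11 = 17p + 2, so p = 3/8.

3/8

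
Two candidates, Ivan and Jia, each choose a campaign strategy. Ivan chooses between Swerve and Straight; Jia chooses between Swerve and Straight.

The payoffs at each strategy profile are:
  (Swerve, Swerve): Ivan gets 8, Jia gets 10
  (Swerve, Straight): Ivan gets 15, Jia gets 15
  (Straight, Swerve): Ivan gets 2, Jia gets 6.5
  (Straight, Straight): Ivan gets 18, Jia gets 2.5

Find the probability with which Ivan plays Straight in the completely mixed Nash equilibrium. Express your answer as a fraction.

Let r be the probability that Ivan plays Swerve. In a completely mixed equilibrium, Jia must be indifferent between Swerve and Straight.
Jia's expected payoff from Swerve is 10r + 6.5(1−r); from Straight it is 15r + 2.5(1−r).
Setting these equal: 3.5r + 6.5 = 12.5r + 2.5, so r = 4/9.
Therefore Ivan plays Straight with probability 1 − 4/9 = 5/9.

5/9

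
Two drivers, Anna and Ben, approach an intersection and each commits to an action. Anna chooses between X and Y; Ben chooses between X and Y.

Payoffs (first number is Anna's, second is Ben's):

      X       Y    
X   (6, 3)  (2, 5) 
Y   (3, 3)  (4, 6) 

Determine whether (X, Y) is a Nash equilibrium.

No

At (X, Y), Anna earns 2; switching to Y would give 4, so Anna would deviate.
Ben earns 5; switching to X would give 3, so Ben has no profitable deviation.
Since at least one player can profitably deviate, this is not a Nash equilibrium.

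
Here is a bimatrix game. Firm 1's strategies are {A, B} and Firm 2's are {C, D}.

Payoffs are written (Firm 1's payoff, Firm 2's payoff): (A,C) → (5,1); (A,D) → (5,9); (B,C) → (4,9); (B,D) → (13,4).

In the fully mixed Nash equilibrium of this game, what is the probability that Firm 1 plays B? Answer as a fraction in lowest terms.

8/13

Let p be the probability that Firm 1 plays A. In a completely mixed equilibrium, Firm 2 must be indifferent between C and D.
Firm 2's expected payoff from C is p + 9(1−p); from D it is 9p + 4(1−p).
Setting these equal: −8p + 9 = 5p + 4, so p = 5/13.
Therefore Firm 1 plays B with probability 1 − 5/13 = 8/13.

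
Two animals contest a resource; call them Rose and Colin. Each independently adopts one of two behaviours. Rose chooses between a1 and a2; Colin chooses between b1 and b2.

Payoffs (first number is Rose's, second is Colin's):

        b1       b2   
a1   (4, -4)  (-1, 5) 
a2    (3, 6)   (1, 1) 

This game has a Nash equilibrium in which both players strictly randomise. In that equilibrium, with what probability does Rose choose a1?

5/14

Let r be the probability that Rose plays a1. In a completely mixed equilibrium, Colin must be indifferent between b1 and b2.
Colin's expected payoff from b1 is −4r + 6(1−r); from b2 it is 5r + (1−r).
Setting these equal: −10r + 6 = 4r + 1, so r = 5/14.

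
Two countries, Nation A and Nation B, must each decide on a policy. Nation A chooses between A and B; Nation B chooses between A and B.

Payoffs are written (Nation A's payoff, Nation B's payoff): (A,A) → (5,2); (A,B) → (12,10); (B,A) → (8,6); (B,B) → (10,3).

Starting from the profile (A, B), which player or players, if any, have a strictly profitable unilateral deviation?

Neither

Nation A at (A, B) earns 12; deviating to B yields 10 — not better.
Nation B earns 10; deviating to A yields 2 — not better.
Neither player can strictly improve; the profile is a Nash equilibrium.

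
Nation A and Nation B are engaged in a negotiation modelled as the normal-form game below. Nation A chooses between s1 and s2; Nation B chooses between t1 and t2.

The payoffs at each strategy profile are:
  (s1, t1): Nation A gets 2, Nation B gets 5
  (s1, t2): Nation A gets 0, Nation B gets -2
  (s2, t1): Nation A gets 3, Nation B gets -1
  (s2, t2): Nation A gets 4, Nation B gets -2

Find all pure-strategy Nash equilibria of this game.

(s2, t1)

(s1, t1): Nation A prefers s2 (3 > 2) — not an equilibrium.
(s1, t2): Nation A prefers s2 (4 > 0); Nation B prefers t1 (5 > -2) — not an equilibrium.
(s2, t1): Nation A gets 3 ≥ 2 from s1, and Nation B gets -1 ≥ -2 from t2 — Nash equilibrium.
(s2, t2): Nation B prefers t1 (-1 > -2) — not an equilibrium.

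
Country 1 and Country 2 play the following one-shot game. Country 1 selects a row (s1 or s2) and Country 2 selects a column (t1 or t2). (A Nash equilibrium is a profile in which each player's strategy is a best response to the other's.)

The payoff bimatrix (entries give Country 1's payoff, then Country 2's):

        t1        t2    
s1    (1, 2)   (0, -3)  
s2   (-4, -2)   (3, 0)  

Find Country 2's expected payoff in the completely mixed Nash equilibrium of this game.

First find x, the probability Country 1 plays s1, from Country 2's indifference between t1 and t2: 2x − 2(1−x) = −3x, giving x = 2/7.
Since Country 2 is indifferent in equilibrium, Country 2's expected payoff equals the payoff from either column against (2/7, 5/7). Using t1: 2(2/7) − 2(5/7) = -6/7.

-6/7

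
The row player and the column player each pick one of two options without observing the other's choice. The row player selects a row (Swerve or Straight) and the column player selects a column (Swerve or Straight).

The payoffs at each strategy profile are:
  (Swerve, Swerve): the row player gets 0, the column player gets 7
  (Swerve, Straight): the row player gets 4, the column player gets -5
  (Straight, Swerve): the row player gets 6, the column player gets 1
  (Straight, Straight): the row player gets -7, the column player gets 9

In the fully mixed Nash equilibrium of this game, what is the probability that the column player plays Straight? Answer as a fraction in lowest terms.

Let q be the probability that the column player plays Swerve. In a completely mixed equilibrium, the row player must be indifferent between Swerve and Straight.
The row player's expected payoff from Swerve is 4(1−q); from Straight it is 6q − 7(1−q).
Setting these equal: −4q + 4 = 13q − 7, so q = 11/17.
Therefore the column player plays Straight with probability 1 − 11/17 = 6/17.

6/17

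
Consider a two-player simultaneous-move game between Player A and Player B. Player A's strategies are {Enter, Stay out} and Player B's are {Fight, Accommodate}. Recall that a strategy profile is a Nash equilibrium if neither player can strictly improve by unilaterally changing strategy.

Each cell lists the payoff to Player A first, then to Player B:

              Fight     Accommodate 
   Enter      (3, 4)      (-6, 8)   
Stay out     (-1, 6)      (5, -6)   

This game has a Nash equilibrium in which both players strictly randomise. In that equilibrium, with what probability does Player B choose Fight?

Let c be the probability that Player B plays Fight. In a completely mixed equilibrium, Player A must be indifferent between Enter and Stay out.
Player A's expected payoff from Enter is 3c − 6(1−c); from Stay out it is −c + 5(1−c).
Setting these equal: 9c − 6 = −6c + 5, so c = 11/15.

11/15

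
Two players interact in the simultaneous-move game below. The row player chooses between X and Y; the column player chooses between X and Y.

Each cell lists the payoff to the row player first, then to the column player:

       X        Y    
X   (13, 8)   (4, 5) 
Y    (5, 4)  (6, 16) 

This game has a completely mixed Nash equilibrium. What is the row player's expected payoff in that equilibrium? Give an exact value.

First find y, the probability the column player plays X, from the row player's indifference between X and Y: 13y + 4(1−y) = 5y + 6(1−y), giving y = 1/5.
Since the row player is indifferent in equilibrium, the row player's expected payoff equals the payoff from either row against (1/5, 4/5). Using X: 13(1/5) + 4(4/5) = 29/5.

29/5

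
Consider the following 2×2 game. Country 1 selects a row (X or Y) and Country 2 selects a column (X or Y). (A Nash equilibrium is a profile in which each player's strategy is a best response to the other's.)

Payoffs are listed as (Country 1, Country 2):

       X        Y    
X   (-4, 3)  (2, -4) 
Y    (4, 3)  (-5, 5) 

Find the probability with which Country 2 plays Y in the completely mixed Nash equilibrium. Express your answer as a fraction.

8/15

Let q be the probability that Country 2 plays X. In a completely mixed equilibrium, Country 1 must be indifferent between X and Y.
Country 1's expected payoff from X is −4q + 2(1−q); from Y it is 4q − 5(1−q).
Setting these equal: −6q + 2 = 9q − 5, so q = 7/15.
Therefore Country 2 plays Y with probability 1 − 7/15 = 8/15.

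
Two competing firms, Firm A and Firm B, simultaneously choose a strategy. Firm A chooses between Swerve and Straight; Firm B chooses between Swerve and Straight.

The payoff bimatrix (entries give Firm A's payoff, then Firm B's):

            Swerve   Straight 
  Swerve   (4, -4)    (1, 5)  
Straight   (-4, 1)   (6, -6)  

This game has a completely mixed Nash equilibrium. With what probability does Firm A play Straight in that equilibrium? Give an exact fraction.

9/16

Let r be the probability that Firm A plays Swerve. In a completely mixed equilibrium, Firm B must be indifferent between Swerve and Straight.
Firm B's expected payoff from Swerve is −4r + (1−r); from Straight it is 5r − 6(1−r).
Setting these equal: −5r + 1 = 11r − 6, so r = 7/16.
Therefore Firm A plays Straight with probability 1 − 7/16 = 9/16.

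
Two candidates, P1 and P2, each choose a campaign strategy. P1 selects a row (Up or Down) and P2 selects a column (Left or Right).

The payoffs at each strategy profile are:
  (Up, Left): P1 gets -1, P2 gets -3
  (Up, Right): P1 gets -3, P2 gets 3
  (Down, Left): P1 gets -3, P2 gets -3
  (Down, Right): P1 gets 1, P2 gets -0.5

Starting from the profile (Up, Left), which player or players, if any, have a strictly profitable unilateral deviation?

P1 at (Up, Left) earns -1; deviating to Down yields -3 — not better.
P2 earns -3; deviating to Right yields 3 — a strict improvement.
Only P2 has a strictly profitable deviation.

P2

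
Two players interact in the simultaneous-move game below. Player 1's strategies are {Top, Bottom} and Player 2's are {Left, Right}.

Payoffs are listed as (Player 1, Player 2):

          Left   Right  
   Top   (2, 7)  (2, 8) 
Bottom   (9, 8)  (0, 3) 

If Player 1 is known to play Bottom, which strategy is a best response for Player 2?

Left

Against Bottom, Player 2 earns 8 from Left and 3 from Right.
So Left is the best response.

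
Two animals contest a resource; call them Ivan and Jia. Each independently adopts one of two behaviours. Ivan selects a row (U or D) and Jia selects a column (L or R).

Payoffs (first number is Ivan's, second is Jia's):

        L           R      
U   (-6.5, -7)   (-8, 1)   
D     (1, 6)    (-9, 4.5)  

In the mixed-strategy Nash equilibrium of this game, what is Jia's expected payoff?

75/19

First find x, the probability Ivan plays U, from Jia's indifference between L and R: −7x + 6(1−x) = x + 4.5(1−x), giving x = 3/19.
Since Jia is indifferent in equilibrium, Jia's expected payoff equals the payoff from either column against (3/19, 16/19). Using L: −7(3/19) + 6(16/19) = 75/19.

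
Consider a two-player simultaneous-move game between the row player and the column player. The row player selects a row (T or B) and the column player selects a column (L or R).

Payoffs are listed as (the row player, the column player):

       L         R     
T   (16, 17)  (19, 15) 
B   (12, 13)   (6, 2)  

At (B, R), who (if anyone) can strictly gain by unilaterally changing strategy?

The row player at (B, R) earns 6; deviating to T yields 19 — a strict improvement.
The column player earns 2; deviating to L yields 13 — a strict improvement.
Both the row player and the column player have strictly profitable deviations.

Both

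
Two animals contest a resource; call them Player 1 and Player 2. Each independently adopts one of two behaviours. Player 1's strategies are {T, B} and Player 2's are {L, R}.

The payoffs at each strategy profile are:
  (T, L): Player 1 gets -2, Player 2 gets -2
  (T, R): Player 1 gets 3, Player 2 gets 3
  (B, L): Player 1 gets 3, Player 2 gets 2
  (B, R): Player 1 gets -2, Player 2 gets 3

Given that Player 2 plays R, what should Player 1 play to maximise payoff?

Against R, Player 1 earns 3 from T and -2 from B.
So T is the best response.

T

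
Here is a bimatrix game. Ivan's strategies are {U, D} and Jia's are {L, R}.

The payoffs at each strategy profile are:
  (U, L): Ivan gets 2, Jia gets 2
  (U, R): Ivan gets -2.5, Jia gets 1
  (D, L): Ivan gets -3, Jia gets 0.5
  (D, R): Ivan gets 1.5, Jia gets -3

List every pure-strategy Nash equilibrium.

(U, L): Ivan gets 2 ≥ -3 from D, and Jia gets 2 ≥ 1 from R — Nash equilibrium.
(U, R): Ivan prefers D (1.5 > -2.5); Jia prefers L (2 > 1) — not an equilibrium.
(D, L): Ivan prefers U (2 > -3) — not an equilibrium.
(D, R): Jia prefers L (0.5 > -3) — not an equilibrium.

(U, L)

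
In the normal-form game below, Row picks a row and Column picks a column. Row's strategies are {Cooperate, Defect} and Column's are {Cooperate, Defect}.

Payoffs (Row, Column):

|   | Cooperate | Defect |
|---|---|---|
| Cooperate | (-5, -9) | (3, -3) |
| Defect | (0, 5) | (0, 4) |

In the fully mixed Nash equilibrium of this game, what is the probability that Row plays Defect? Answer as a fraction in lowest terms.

Let r be the probability that Row plays Cooperate. In a completely mixed equilibrium, Column must be indifferent between Cooperate and Defect.
Column's expected payoff from Cooperate is −9r + 5(1−r); from Defect it is −3r + 4(1−r).
Setting these equal: −14r + 5 = −7r + 4, so r = 1/7.
Therefore Row plays Defect with probability 1 − 1/7 = 6/7.

6/7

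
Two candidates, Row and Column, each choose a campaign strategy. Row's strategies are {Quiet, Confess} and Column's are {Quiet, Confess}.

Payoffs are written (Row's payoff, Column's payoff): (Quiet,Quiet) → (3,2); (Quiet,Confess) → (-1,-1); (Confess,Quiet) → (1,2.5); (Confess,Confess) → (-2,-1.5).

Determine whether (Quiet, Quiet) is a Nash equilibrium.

Yes

At (Quiet, Quiet), Row earns 3; switching to Confess would give 1, so Row has no profitable deviation.
Column earns 2; switching to Confess would give -1, so Column has no profitable deviation.
Neither player can gain by a unilateral deviation, so this profile is a Nash equilibrium.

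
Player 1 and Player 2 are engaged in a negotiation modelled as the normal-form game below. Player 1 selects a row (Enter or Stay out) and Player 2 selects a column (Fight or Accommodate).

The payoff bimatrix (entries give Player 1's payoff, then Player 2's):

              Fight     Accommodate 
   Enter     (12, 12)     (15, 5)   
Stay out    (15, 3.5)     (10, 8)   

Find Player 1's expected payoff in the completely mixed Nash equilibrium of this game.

105/8

First find y, the probability Player 2 plays Fight, from Player 1's indifference between Enter and Stay out: 12y + 15(1−y) = 15y + 10(1−y), giving y = 5/8.
Since Player 1 is indifferent in equilibrium, Player 1's expected payoff equals the payoff from either row against (5/8, 3/8). Using Enter: 12(5/8) + 15(3/8) = 105/8.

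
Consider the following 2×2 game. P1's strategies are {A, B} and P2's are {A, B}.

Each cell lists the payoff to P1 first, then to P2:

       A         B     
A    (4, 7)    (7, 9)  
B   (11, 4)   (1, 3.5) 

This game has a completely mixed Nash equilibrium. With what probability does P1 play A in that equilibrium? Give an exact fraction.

1/5

Let p be the probability that P1 plays A. In a completely mixed equilibrium, P2 must be indifferent between A and B.
P2's expected payoff from A is 7p + 4(1−p); from B it is 9p + 3.5(1−p).
Setting these equal: 3p + 4 = 5.5p + 3.5, so p = 1/5.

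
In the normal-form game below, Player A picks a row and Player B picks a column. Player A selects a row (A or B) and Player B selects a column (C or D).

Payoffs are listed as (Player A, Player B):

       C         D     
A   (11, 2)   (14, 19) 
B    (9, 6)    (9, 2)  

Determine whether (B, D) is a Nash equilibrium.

No

At (B, D), Player A earns 9; switching to A would give 14, so Player A would deviate.
Player B earns 2; switching to C would give 6, so Player B would deviate.
Since at least one player can profitably deviate, this is not a Nash equilibrium.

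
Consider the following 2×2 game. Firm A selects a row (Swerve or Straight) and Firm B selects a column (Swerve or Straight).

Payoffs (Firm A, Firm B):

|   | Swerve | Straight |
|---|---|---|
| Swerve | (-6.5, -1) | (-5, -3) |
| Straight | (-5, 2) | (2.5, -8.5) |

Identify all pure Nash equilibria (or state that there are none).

(Straight, Swerve)

(Swerve, Swerve): Firm A prefers Straight (-5 > -6.5) — not an equilibrium.
(Swerve, Straight): Firm A prefers Straight (2.5 > -5); Firm B prefers Swerve (-1 > -3) — not an equilibrium.
(Straight, Swerve): Firm A gets -5 ≥ -6.5 from Swerve, and Firm B gets 2 ≥ -8.5 from Straight — Nash equilibrium.
(Straight, Straight): Firm B prefers Swerve (2 > -8.5) — not an equilibrium.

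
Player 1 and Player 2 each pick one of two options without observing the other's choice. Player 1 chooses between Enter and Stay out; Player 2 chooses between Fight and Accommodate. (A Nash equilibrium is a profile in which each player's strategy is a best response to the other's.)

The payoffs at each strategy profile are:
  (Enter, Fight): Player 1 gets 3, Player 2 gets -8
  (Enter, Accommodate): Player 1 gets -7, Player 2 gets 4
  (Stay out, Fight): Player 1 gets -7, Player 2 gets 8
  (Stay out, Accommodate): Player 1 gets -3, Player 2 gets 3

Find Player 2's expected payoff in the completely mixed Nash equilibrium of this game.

First find p, the probability Player 1 plays Enter, from Player 2's indifference between Fight and Accommodate: −8p + 8(1−p) = 4p + 3(1−p), giving p = 5/17.
Since Player 2 is indifferent in equilibrium, Player 2's expected payoff equals the payoff from either column against (5/17, 12/17). Using Fight: −8(5/17) + 8(12/17) = 56/17.

56/17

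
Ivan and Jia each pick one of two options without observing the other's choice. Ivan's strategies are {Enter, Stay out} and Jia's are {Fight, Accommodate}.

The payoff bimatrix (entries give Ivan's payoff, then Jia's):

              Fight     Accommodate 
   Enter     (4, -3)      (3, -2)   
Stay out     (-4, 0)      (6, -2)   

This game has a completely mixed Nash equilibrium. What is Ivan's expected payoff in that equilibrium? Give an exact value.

36/11

First find y, the probability Jia plays Fight, from Ivan's indifference between Enter and Stay out: 4y + 3(1−y) = −4y + 6(1−y), giving y = 3/11.
Since Ivan is indifferent in equilibrium, Ivan's expected payoff equals the payoff from either row against (3/11, 8/11). Using Enter: 4(3/11) + 3(8/11) = 36/11.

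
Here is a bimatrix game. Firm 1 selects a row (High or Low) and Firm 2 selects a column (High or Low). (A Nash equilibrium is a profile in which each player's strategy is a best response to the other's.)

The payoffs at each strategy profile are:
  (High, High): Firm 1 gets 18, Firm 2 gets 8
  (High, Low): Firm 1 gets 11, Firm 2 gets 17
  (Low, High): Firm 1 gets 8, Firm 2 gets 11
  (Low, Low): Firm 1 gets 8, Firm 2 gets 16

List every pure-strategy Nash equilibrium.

(High, High): Firm 2 prefers Low (17 > 8) — not an equilibrium.
(High, Low): Firm 1 gets 11 ≥ 8 from Low, and Firm 2 gets 17 ≥ 8 from High — Nash equilibrium.
(Low, High): Firm 1 prefers High (18 > 8); Firm 2 prefers Low (16 > 11) — not an equilibrium.
(Low, Low): Firm 1 prefers High (11 > 8) — not an equilibrium.

(High, Low)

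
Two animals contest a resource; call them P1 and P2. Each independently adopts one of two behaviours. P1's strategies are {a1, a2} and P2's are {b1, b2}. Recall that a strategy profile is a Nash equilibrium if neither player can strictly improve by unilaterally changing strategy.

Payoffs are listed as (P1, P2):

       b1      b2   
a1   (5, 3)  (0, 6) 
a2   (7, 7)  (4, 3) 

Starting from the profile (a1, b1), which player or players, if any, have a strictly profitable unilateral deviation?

P1 at (a1, b1) earns 5; deviating to a2 yields 7 — a strict improvement.
P2 earns 3; deviating to b2 yields 6 — a strict improvement.
Both P1 and P2 have strictly profitable deviations.

Both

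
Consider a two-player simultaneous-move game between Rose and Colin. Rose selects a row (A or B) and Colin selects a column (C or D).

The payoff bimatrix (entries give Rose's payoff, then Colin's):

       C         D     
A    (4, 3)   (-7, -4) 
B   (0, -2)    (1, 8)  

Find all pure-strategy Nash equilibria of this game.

(A, C) and (B, D)

(A, C): Rose gets 4 ≥ 0 from B, and Colin gets 3 ≥ -4 from D — Nash equilibrium.
(A, D): Rose prefers B (1 > -7); Colin prefers C (3 > -4) — not an equilibrium.
(B, C): Rose prefers A (4 > 0); Colin prefers D (8 > -2) — not an equilibrium.
(B, D): Rose gets 1 ≥ -7 from A, and Colin gets 8 ≥ -2 from C — Nash equilibrium.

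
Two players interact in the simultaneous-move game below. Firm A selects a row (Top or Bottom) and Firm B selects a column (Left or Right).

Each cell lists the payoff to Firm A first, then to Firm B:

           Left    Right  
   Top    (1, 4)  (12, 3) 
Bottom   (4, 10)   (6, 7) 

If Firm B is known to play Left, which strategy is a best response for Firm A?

Bottom

Against Left, Firm A earns 1 from Top and 4 from Bottom.
So Bottom is the best response.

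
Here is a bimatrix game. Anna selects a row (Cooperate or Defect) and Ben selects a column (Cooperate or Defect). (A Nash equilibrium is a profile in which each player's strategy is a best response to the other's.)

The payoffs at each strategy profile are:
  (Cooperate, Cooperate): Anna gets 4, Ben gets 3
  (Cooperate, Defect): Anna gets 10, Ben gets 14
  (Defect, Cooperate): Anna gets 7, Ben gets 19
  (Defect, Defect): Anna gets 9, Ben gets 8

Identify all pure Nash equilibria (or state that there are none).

(Cooperate, Cooperate): Anna prefers Defect (7 > 4); Ben prefers Defect (14 > 3) — not an equilibrium.
(Cooperate, Defect): Anna gets 10 ≥ 9 from Defect, and Ben gets 14 ≥ 3 from Cooperate — Nash equilibrium.
(Defect, Cooperate): Anna gets 7 ≥ 4 from Cooperate, and Ben gets 19 ≥ 8 from Defect — Nash equilibrium.
(Defect, Defect): Anna prefers Cooperate (10 > 9); Ben prefers Cooperate (19 > 8) — not an equilibrium.

(Cooperate, Defect) and (Defect, Cooperate)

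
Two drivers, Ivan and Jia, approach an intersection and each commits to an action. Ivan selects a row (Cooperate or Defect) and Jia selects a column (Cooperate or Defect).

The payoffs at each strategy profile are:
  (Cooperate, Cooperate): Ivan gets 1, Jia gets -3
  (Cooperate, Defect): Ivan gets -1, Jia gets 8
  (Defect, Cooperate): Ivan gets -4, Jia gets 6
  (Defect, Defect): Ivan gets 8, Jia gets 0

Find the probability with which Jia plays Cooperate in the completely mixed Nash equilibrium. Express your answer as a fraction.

9/14

Let c be the probability that Jia plays Cooperate. In a completely mixed equilibrium, Ivan must be indifferent between Cooperate and Defect.
Ivan's expected payoff from Cooperate is c − (1−c); from Defect it is −4c + 8(1−c).
Setting these equal: 2c − 1 = −12c + 8, so c = 9/14.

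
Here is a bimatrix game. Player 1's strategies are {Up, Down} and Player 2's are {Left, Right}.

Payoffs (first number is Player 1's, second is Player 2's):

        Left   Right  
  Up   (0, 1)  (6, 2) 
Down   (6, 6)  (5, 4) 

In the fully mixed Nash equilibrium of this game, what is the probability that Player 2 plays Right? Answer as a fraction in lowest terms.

6/7

Let q be the probability that Player 2 plays Left. In a completely mixed equilibrium, Player 1 must be indifferent between Up and Down.
Player 1's expected payoff from Up is 6(1−q); from Down it is 6q + 5(1−q).
Setting these equal: −6q + 6 = q + 5, so q = 1/7.
Therefore Player 2 plays Right with probability 1 − 1/7 = 6/7.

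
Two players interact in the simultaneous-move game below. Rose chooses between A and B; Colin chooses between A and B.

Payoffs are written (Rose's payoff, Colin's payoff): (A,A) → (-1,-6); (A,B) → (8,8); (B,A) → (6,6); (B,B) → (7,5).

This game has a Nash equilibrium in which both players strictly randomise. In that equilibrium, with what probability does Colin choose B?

7/8

Let q be the probability that Colin plays A. In a completely mixed equilibrium, Rose must be indifferent between A and B.
Rose's expected payoff from A is −q + 8(1−q); from B it is 6q + 7(1−q).
Setting these equal: −9q + 8 = −q + 7, so q = 1/8.
Therefore Colin plays B with probability 1 − 1/8 = 7/8.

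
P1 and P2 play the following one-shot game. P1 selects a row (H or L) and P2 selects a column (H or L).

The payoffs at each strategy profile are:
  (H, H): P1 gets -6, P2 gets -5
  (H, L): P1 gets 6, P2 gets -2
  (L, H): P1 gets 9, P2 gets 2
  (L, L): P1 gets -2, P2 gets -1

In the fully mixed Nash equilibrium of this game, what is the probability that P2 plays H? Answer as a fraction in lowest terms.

Let c be the probability that P2 plays H. In a completely mixed equilibrium, P1 must be indifferent between H and L.
P1's expected payoff from H is −6c + 6(1−c); from L it is 9c − 2(1−c).
Setting these equal: −12c + 6 = 11c − 2, so c = 8/23.

8/23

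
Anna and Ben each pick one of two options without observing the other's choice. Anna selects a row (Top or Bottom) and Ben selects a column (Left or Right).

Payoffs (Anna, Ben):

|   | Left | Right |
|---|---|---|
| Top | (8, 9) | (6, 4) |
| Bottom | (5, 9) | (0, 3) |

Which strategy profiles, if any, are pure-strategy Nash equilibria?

(Top, Left)

(Top, Left): Anna gets 8 ≥ 5 from Bottom, and Ben gets 9 ≥ 4 from Right — Nash equilibrium.
(Top, Right): Ben prefers Left (9 > 4) — not an equilibrium.
(Bottom, Left): Anna prefers Top (8 > 5) — not an equilibrium.
(Bottom, Right): Anna prefers Top (6 > 0); Ben prefers Left (9 > 3) — not an equilibrium.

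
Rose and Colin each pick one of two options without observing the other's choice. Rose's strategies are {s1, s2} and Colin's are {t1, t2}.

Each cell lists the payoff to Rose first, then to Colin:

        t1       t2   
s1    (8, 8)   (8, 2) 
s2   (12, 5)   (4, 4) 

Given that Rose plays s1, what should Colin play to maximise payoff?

Against s1, Colin earns 8 from t1 and 2 from t2.
So t1 is the best response.

t1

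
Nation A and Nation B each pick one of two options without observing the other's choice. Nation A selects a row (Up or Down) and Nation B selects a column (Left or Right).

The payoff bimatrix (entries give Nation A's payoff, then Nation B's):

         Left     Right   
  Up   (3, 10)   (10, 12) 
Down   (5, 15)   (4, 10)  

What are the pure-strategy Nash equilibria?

(Up, Left): Nation A prefers Down (5 > 3); Nation B prefers Right (12 > 10) — not an equilibrium.
(Up, Right): Nation A gets 10 ≥ 4 from Down, and Nation B gets 12 ≥ 10 from Left — Nash equilibrium.
(Down, Left): Nation A gets 5 ≥ 3 from Up, and Nation B gets 15 ≥ 10 from Right — Nash equilibrium.
(Down, Right): Nation A prefers Up (10 > 4); Nation B prefers Left (15 > 10) — not an equilibrium.

(Up, Right) and (Down, Left)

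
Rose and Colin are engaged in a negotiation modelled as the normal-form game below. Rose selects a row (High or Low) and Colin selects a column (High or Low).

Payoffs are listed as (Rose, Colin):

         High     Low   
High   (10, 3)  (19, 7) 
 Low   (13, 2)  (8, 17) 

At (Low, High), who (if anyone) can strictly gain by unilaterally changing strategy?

Colin

Rose at (Low, High) earns 13; deviating to High yields 10 — not better.
Colin earns 2; deviating to Low yields 17 — a strict improvement.
Only Colin has a strictly profitable deviation.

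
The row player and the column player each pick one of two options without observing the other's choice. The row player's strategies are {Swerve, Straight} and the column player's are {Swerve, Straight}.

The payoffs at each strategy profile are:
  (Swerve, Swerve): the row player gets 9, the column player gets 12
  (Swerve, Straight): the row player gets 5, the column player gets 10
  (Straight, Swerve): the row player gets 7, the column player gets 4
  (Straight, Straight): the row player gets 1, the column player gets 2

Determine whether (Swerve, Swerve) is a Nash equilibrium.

Yes

At (Swerve, Swerve), the row player earns 9; switching to Straight would give 7, so the row player has no profitable deviation.
The column player earns 12; switching to Straight would give 10, so the column player has no profitable deviation.
Neither player can gain by a unilateral deviation, so this profile is a Nash equilibrium.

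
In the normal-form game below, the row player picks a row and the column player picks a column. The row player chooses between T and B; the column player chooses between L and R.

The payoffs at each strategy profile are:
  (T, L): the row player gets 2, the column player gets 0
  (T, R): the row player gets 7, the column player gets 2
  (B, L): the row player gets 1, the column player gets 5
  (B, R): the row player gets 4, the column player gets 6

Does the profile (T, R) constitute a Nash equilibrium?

At (T, R), the row player earns 7; switching to B would give 4, so the row player has no profitable deviation.
The column player earns 2; switching to L would give 0, so the column player has no profitable deviation.
Neither player can gain by a unilateral deviation, so this profile is a Nash equilibrium.

Yes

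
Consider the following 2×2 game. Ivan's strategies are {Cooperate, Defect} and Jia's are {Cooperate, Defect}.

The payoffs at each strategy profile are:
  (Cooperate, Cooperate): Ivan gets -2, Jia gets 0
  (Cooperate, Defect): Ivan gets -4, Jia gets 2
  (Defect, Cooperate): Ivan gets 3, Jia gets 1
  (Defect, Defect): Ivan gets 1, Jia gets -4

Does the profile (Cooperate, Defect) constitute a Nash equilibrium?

At (Cooperate, Defect), Ivan earns -4; switching to Defect would give 1, so Ivan would deviate.
Jia earns 2; switching to Cooperate would give 0, so Jia has no profitable deviation.
Since at least one player can profitably deviate, this is not a Nash equilibrium.

No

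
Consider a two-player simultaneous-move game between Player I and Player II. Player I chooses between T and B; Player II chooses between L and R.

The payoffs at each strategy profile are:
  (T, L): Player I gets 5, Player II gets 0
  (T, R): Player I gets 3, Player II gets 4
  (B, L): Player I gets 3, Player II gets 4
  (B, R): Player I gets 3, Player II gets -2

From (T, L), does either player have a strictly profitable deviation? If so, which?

Player I at (T, L) earns 5; deviating to B yields 3 — not better.
Player II earns 0; deviating to R yields 4 — a strict improvement.
Only Player II has a strictly profitable deviation.

Player II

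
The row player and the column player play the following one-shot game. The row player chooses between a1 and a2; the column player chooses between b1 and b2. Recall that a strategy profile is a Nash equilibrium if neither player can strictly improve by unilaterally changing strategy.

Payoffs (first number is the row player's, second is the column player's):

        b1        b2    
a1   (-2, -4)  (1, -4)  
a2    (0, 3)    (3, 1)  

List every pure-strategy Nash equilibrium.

(a1, b1): the row player prefers a2 (0 > -2) — not an equilibrium.
(a1, b2): the row player prefers a2 (3 > 1) — not an equilibrium.
(a2, b1): the row player gets 0 ≥ -2 from a1, and the column player gets 3 ≥ 1 from b2 — Nash equilibrium.
(a2, b2): the column player prefers b1 (3 > 1) — not an equilibrium.

(a2, b1)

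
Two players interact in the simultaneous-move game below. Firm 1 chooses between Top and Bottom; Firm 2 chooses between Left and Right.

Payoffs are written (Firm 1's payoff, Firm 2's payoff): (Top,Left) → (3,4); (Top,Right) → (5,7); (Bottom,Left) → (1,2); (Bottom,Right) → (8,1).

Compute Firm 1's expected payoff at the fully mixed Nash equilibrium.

19/5

First find q, the probability Firm 2 plays Left, from Firm 1's indifference between Top and Bottom: 3q + 5(1−q) = q + 8(1−q), giving q = 3/5.
Since Firm 1 is indifferent in equilibrium, Firm 1's expected payoff equals the payoff from either row against (3/5, 2/5). Using Top: 3(3/5) + 5(2/5) = 19/5.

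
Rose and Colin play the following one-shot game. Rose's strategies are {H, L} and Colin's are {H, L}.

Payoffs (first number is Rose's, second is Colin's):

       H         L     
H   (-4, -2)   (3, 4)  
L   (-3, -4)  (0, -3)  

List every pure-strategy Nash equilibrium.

(H, H): Rose prefers L (-3 > -4); Colin prefers L (4 > -2) — not an equilibrium.
(H, L): Rose gets 3 ≥ 0 from L, and Colin gets 4 ≥ -2 from H — Nash equilibrium.
(L, H): Colin prefers L (-3 > -4) — not an equilibrium.
(L, L): Rose prefers H (3 > 0) — not an equilibrium.

(H, L)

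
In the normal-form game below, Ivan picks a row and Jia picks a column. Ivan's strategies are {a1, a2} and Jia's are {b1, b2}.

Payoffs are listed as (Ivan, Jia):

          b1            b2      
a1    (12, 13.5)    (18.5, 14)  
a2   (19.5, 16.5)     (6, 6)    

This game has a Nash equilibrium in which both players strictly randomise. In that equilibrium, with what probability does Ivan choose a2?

Let r be the probability that Ivan plays a1. In a completely mixed equilibrium, Jia must be indifferent between b1 and b2.
Jia's expected payoff from b1 is 13.5r + 16.5(1−r); from b2 it is 14r + 6(1−r).
Setting these equal: −3r + 16.5 = 8r + 6, so r = 21/22.
Therefore Ivan plays a2 with probability 1 − 21/22 = 1/22.

1/22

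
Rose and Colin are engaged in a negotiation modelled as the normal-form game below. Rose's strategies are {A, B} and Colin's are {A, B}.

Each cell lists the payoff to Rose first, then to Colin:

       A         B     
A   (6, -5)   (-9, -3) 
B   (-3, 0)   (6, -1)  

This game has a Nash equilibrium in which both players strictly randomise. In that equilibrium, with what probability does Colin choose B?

Let c be the probability that Colin plays A. In a completely mixed equilibrium, Rose must be indifferent between A and B.
Rose's expected payoff from A is 6c − 9(1−c); from B it is −3c + 6(1−c).
Setting these equal: 15c − 9 = −9c + 6, so c = 5/8.
Therefore Colin plays B with probability 1 − 5/8 = 3/8.

3/8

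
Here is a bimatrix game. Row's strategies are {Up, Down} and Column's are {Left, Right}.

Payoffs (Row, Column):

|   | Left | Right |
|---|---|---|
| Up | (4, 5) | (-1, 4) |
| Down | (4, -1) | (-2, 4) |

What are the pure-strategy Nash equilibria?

(Up, Left)

(Up, Left): Row gets 4 ≥ 4 from Down, and Column gets 5 ≥ 4 from Right — Nash equilibrium.
(Up, Right): Column prefers Left (5 > 4) — not an equilibrium.
(Down, Left): Column prefers Right (4 > -1) — not an equilibrium.
(Down, Right): Row prefers Up (-1 > -2) — not an equilibrium.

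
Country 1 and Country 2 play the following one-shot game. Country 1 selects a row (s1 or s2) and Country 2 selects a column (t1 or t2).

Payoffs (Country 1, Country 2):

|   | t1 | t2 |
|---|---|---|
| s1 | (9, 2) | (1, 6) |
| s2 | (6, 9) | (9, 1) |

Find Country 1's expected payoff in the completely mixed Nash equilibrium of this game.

First find y, the probability Country 2 plays t1, from Country 1's indifference between s1 and s2: 9y + (1−y) = 6y + 9(1−y), giving y = 8/11.
Since Country 1 is indifferent in equilibrium, Country 1's expected payoff equals the payoff from either row against (8/11, 3/11). Using s1: 9(8/11) + (3/11) = 75/11.

75/11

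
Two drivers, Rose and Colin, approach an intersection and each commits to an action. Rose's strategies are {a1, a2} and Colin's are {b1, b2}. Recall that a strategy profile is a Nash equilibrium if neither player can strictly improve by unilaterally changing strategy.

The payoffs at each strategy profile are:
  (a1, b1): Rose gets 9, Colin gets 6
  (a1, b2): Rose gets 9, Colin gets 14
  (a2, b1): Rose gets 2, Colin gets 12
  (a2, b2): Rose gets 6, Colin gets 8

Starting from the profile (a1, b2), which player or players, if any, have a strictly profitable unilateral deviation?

Neither

Rose at (a1, b2) earns 9; deviating to a2 yields 6 — not better.
Colin earns 14; deviating to b1 yields 6 — not better.
Neither player can strictly improve; the profile is a Nash equilibrium.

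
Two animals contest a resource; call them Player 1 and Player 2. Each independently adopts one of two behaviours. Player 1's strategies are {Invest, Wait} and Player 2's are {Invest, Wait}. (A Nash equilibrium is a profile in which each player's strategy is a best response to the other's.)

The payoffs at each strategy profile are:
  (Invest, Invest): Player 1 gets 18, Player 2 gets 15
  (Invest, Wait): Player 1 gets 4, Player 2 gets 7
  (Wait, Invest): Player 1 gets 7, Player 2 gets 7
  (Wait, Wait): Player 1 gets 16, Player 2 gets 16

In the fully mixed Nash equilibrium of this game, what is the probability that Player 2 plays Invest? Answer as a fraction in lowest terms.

12/23

Let q be the probability that Player 2 plays Invest. In a completely mixed equilibrium, Player 1 must be indifferent between Invest and Wait.
Player 1's expected payoff from Invest is 18q + 4(1−q); from Wait it is 7q + 16(1−q).
Setting these equal: 14q + 4 = −9q + 16, so q = 12/23.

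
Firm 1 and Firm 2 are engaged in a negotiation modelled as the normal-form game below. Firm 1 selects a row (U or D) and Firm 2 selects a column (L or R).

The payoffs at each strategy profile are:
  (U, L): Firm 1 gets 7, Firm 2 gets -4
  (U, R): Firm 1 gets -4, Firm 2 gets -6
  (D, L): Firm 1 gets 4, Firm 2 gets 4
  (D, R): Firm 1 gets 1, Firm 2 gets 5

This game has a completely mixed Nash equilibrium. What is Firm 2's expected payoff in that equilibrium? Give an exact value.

First find x, the probability Firm 1 plays U, from Firm 2's indifference between L and R: −4x + 4(1−x) = −6x + 5(1−x), giving x = 1/3.
Since Firm 2 is indifferent in equilibrium, Firm 2's expected payoff equals the payoff from either column against (1/3, 2/3). Using L: −4(1/3) + 4(2/3) = 4/3.

4/3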